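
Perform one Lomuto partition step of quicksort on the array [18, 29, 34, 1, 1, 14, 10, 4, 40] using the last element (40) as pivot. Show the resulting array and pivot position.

Lomuto partition with pivot = 40:

Initial array: [18, 29, 34, 1, 1, 14, 10, 4, 40]

arr[0]=18 <= 40: swap with position 0, array becomes [18, 29, 34, 1, 1, 14, 10, 4, 40]
arr[1]=29 <= 40: swap with position 1, array becomes [18, 29, 34, 1, 1, 14, 10, 4, 40]
arr[2]=34 <= 40: swap with position 2, array becomes [18, 29, 34, 1, 1, 14, 10, 4, 40]
arr[3]=1 <= 40: swap with position 3, array becomes [18, 29, 34, 1, 1, 14, 10, 4, 40]
arr[4]=1 <= 40: swap with position 4, array becomes [18, 29, 34, 1, 1, 14, 10, 4, 40]
arr[5]=14 <= 40: swap with position 5, array becomes [18, 29, 34, 1, 1, 14, 10, 4, 40]
arr[6]=10 <= 40: swap with position 6, array becomes [18, 29, 34, 1, 1, 14, 10, 4, 40]
arr[7]=4 <= 40: swap with position 7, array becomes [18, 29, 34, 1, 1, 14, 10, 4, 40]

Place pivot at position 8: [18, 29, 34, 1, 1, 14, 10, 4, 40]
Pivot position: 8

After partitioning with pivot 40, the array becomes [18, 29, 34, 1, 1, 14, 10, 4, 40]. The pivot is placed at index 8. All elements to the left of the pivot are <= 40, and all elements to the right are > 40.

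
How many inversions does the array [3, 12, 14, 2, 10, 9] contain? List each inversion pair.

Finding inversions in [3, 12, 14, 2, 10, 9]:

(0, 3): arr[0]=3 > arr[3]=2
(1, 3): arr[1]=12 > arr[3]=2
(1, 4): arr[1]=12 > arr[4]=10
(1, 5): arr[1]=12 > arr[5]=9
(2, 3): arr[2]=14 > arr[3]=2
(2, 4): arr[2]=14 > arr[4]=10
(2, 5): arr[2]=14 > arr[5]=9
(4, 5): arr[4]=10 > arr[5]=9

Total inversions: 8

The array has 8 inversion(s): (0,3), (1,3), (1,4), (1,5), (2,3), (2,4), (2,5), (4,5). Each pair (i,j) satisfies i < j and arr[i] > arr[j].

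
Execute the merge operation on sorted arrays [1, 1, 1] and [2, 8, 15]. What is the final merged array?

Merging process:

Compare 1 vs 2: take 1 from left. Merged: [1]
Compare 1 vs 2: take 1 from left. Merged: [1, 1]
Compare 1 vs 2: take 1 from left. Merged: [1, 1, 1]
Append remaining from right: [2, 8, 15]. Merged: [1, 1, 1, 2, 8, 15]

Final merged array: [1, 1, 1, 2, 8, 15]
Total comparisons: 3

The merged array is [1, 1, 1, 2, 8, 15], requiring 3 comparisons. The merge step runs in O(n) time where n is the total number of elements.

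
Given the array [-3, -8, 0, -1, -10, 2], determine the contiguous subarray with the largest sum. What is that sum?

Using Kadane's algorithm on [-3, -8, 0, -1, -10, 2]:

Scanning through the array:
Position 1 (value -8): max_ending_here = -8, max_so_far = -3
Position 2 (value 0): max_ending_here = 0, max_so_far = 0
Position 3 (value -1): max_ending_here = -1, max_so_far = 0
Position 4 (value -10): max_ending_here = -10, max_so_far = 0
Position 5 (value 2): max_ending_here = 2, max_so_far = 2

Maximum subarray: [2]
Maximum sum: 2

The maximum subarray is [2] with sum 2. This subarray runs from index 5 to index 5.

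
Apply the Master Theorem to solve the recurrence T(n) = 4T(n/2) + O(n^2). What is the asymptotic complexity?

Master Theorem for T(n) = 4T(n/2) + O(n^2):

a = 4, b = 2, c = 2
log_b(a) = log_2(4) = 2.0000

Case 2: c = 2 = log_2(4) = 2.0000
T(n) = O(n^2 log n) = O(n^2 log n)

For T(n) = 4T(n/2) + O(n^2): log_2(4) = 2.0000. This is Case 2 of the Master Theorem (c = log_b(a), equal work at all levels), giving O(n^2 log n).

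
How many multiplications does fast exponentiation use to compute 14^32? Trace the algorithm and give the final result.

Computing 14^32 by squaring (build up from 14^1; each line after the first costs one multiplication):

14^1 = 14
14^2 = (14^1)^2 = 14^2 = 196
14^4 = (14^2)^2 = 196^2 = 38416
14^8 = (14^4)^2 = 38416^2 = 1475789056
14^16 = (14^8)^2 = 1475789056^2 = 2177953337809371136
14^32 = (14^16)^2 = 2177953337809371136^2 = 4743480741674980702700443299789930496

Result: 4743480741674980702700443299789930496
Multiplications needed: 5 (5 lines after 14^1)

14^32 = 4743480741674980702700443299789930496. Using exponentiation by squaring, this requires 5 multiplications. The key idea: if the exponent is even, square the half-power; if odd, multiply by the base once.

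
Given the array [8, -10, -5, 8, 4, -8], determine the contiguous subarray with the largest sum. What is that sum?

Using Kadane's algorithm on [8, -10, -5, 8, 4, -8]:

Scanning through the array:
Position 1 (value -10): max_ending_here = -2, max_so_far = 8
Position 2 (value -5): max_ending_here = -5, max_so_far = 8
Position 3 (value 8): max_ending_here = 8, max_so_far = 8
Position 4 (value 4): max_ending_here = 12, max_so_far = 12
Position 5 (value -8): max_ending_here = 4, max_so_far = 12

Maximum subarray: [8, 4]
Maximum sum: 12

The maximum subarray is [8, 4] with sum 12. This subarray runs from index 3 to index 4.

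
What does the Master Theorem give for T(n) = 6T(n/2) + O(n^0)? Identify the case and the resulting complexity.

Master Theorem for T(n) = 6T(n/2) + O(n^0):

a = 6, b = 2, c = 0
log_b(a) = log_2(6) = 2.5850

Case 1: c = 0 < log_2(6) = 2.5850
T(n) = O(n^(log_2 6))

For T(n) = 6T(n/2) + O(n^0): log_2(6) = 2.5850. This is Case 1 of the Master Theorem (c < log_b(a), work dominated by leaves), giving O(n^(log_2 6)).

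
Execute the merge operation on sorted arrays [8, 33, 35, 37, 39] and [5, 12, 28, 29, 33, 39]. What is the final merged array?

Merging process:

Compare 8 vs 5: take 5 from right. Merged: [5]
Compare 8 vs 12: take 8 from left. Merged: [5, 8]
Compare 33 vs 12: take 12 from right. Merged: [5, 8, 12]
Compare 33 vs 28: take 28 from right. Merged: [5, 8, 12, 28]
Compare 33 vs 29: take 29 from right. Merged: [5, 8, 12, 28, 29]
Compare 33 vs 33: take 33 from left. Merged: [5, 8, 12, 28, 29, 33]
Compare 35 vs 33: take 33 from right. Merged: [5, 8, 12, 28, 29, 33, 33]
Compare 35 vs 39: take 35 from left. Merged: [5, 8, 12, 28, 29, 33, 33, 35]
Compare 37 vs 39: take 37 from left. Merged: [5, 8, 12, 28, 29, 33, 33, 35, 37]
Compare 39 vs 39: take 39 from left. Merged: [5, 8, 12, 28, 29, 33, 33, 35, 37, 39]
Append remaining from right: [39]. Merged: [5, 8, 12, 28, 29, 33, 33, 35, 37, 39, 39]

Final merged array: [5, 8, 12, 28, 29, 33, 33, 35, 37, 39, 39]
Total comparisons: 10

The merged array is [5, 8, 12, 28, 29, 33, 33, 35, 37, 39, 39], requiring 10 comparisons. The merge step runs in O(n) time where n is the total number of elements.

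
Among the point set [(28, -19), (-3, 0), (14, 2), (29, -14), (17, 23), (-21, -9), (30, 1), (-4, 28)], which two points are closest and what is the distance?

Computing all pairwise distances among 8 points:

d((28, -19), (-3, 0)) = 36.3593
d((28, -19), (14, 2)) = 25.2389
d((28, -19), (29, -14)) = 5.099 <-- minimum
d((28, -19), (17, 23)) = 43.4166
d((28, -19), (-21, -9)) = 50.01
d((28, -19), (30, 1)) = 20.0998
d((28, -19), (-4, 28)) = 56.8595
d((-3, 0), (14, 2)) = 17.1172
d((-3, 0), (29, -14)) = 34.9285
d((-3, 0), (17, 23)) = 30.4795
d((-3, 0), (-21, -9)) = 20.1246
d((-3, 0), (30, 1)) = 33.0151
d((-3, 0), (-4, 28)) = 28.0179
d((14, 2), (29, -14)) = 21.9317
d((14, 2), (17, 23)) = 21.2132
d((14, 2), (-21, -9)) = 36.6879
d((14, 2), (30, 1)) = 16.0312
d((14, 2), (-4, 28)) = 31.6228
d((29, -14), (17, 23)) = 38.8973
d((29, -14), (-21, -9)) = 50.2494
d((29, -14), (30, 1)) = 15.0333
d((29, -14), (-4, 28)) = 53.4135
d((17, 23), (-21, -9)) = 49.679
d((17, 23), (30, 1)) = 25.5539
d((17, 23), (-4, 28)) = 21.587
d((-21, -9), (30, 1)) = 51.9711
d((-21, -9), (-4, 28)) = 40.7185
d((30, 1), (-4, 28)) = 43.4166

Closest pair: (28, -19) and (29, -14) with distance 5.099

The closest pair is (28, -19) and (29, -14) with Euclidean distance 5.099. For 8 points, brute-force pairwise comparison is shown above. For large n, the divide-and-conquer algorithm (sort by x, recurse on halves, check the dividing strip) achieves O(n log n).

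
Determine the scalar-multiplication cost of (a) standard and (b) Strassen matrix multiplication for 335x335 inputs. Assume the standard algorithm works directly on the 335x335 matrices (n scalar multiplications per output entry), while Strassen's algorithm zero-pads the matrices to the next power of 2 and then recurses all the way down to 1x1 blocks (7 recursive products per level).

Matrix multiplication for 335x335 matrices:

Strassen's algorithm requires power-of-2 dimensions. Pad 335x335 to 512x512 (next power of 2).

Standard algorithm: 335^3 = 37595375 multiplications
Strassen's algorithm: 7^(log2(512)) = 7^9 = 40353607 multiplications
Difference: 37595375 - 40353607 = -2758232 (Strassen uses MORE here due to padding overhead — for small or just-over-power-of-2 n, padding can outweigh the per-level savings)

Standard: 37595375 multiplications (335^3). Strassen: 40353607 multiplications (7^9, after padding to 512x512). Strassen reduces 8 recursive multiplications to 7 at each level.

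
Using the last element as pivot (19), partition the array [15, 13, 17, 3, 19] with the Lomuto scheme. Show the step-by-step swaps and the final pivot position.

Lomuto partition with pivot = 19:

Initial array: [15, 13, 17, 3, 19]

arr[0]=15 <= 19: swap with position 0, array becomes [15, 13, 17, 3, 19]
arr[1]=13 <= 19: swap with position 1, array becomes [15, 13, 17, 3, 19]
arr[2]=17 <= 19: swap with position 2, array becomes [15, 13, 17, 3, 19]
arr[3]=3 <= 19: swap with position 3, array becomes [15, 13, 17, 3, 19]

Place pivot at position 4: [15, 13, 17, 3, 19]
Pivot position: 4

After partitioning with pivot 19, the array becomes [15, 13, 17, 3, 19]. The pivot is placed at index 4. All elements to the left of the pivot are <= 19, and all elements to the right are > 19.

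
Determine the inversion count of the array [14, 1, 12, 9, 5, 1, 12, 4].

Finding inversions in [14, 1, 12, 9, 5, 1, 12, 4]:

(0, 1): arr[0]=14 > arr[1]=1
(0, 2): arr[0]=14 > arr[2]=12
(0, 3): arr[0]=14 > arr[3]=9
(0, 4): arr[0]=14 > arr[4]=5
(0, 5): arr[0]=14 > arr[5]=1
(0, 6): arr[0]=14 > arr[6]=12
(0, 7): arr[0]=14 > arr[7]=4
(2, 3): arr[2]=12 > arr[3]=9
(2, 4): arr[2]=12 > arr[4]=5
(2, 5): arr[2]=12 > arr[5]=1
(2, 7): arr[2]=12 > arr[7]=4
(3, 4): arr[3]=9 > arr[4]=5
(3, 5): arr[3]=9 > arr[5]=1
(3, 7): arr[3]=9 > arr[7]=4
(4, 5): arr[4]=5 > arr[5]=1
(4, 7): arr[4]=5 > arr[7]=4
(6, 7): arr[6]=12 > arr[7]=4

Total inversions: 17

The array has 17 inversion(s): (0,1), (0,2), (0,3), (0,4), (0,5), (0,6), (0,7), (2,3), (2,4), (2,5), (2,7), (3,4), (3,5), (3,7), (4,5), (4,7), (6,7). Each pair (i,j) satisfies i < j and arr[i] > arr[j].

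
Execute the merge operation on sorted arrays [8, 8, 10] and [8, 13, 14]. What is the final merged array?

Merging process:

Compare 8 vs 8: take 8 from left. Merged: [8]
Compare 8 vs 8: take 8 from left. Merged: [8, 8]
Compare 10 vs 8: take 8 from right. Merged: [8, 8, 8]
Compare 10 vs 13: take 10 from left. Merged: [8, 8, 8, 10]
Append remaining from right: [13, 14]. Merged: [8, 8, 8, 10, 13, 14]

Final merged array: [8, 8, 8, 10, 13, 14]
Total comparisons: 4

The merged array is [8, 8, 8, 10, 13, 14], requiring 4 comparisons. The merge step runs in O(n) time where n is the total number of elements.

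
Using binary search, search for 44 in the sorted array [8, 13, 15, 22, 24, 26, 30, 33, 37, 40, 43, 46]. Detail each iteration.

Binary search for 44 in [8, 13, 15, 22, 24, 26, 30, 33, 37, 40, 43, 46]:

lo=0, hi=11, mid=5, arr[mid]=26 -> 26 < 44, search right half
lo=6, hi=11, mid=8, arr[mid]=37 -> 37 < 44, search right half
lo=9, hi=11, mid=10, arr[mid]=43 -> 43 < 44, search right half
lo=11, hi=11, mid=11, arr[mid]=46 -> 46 > 44, search left half
lo=11 > hi=10, target 44 not found

Binary search determines that 44 is not in the array after 4 comparisons. The search space was exhausted without finding the target.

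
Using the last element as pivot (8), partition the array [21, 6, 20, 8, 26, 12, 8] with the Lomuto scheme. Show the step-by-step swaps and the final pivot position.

Lomuto partition with pivot = 8:

Initial array: [21, 6, 20, 8, 26, 12, 8]

arr[0]=21 > 8: no swap
arr[1]=6 <= 8: swap with position 0, array becomes [6, 21, 20, 8, 26, 12, 8]
arr[2]=20 > 8: no swap
arr[3]=8 <= 8: swap with position 1, array becomes [6, 8, 20, 21, 26, 12, 8]
arr[4]=26 > 8: no swap
arr[5]=12 > 8: no swap

Place pivot at position 2: [6, 8, 8, 21, 26, 12, 20]
Pivot position: 2

After partitioning with pivot 8, the array becomes [6, 8, 8, 21, 26, 12, 20]. The pivot is placed at index 2. All elements to the left of the pivot are <= 8, and all elements to the right are > 8.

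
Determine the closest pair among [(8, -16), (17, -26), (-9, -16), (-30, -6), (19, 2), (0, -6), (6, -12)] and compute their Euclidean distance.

Computing all pairwise distances among 7 points:

d((8, -16), (17, -26)) = 13.4536
d((8, -16), (-9, -16)) = 17.0
d((8, -16), (-30, -6)) = 39.2938
d((8, -16), (19, 2)) = 21.095
d((8, -16), (0, -6)) = 12.8062
d((8, -16), (6, -12)) = 4.4721 <-- minimum
d((17, -26), (-9, -16)) = 27.8568
d((17, -26), (-30, -6)) = 51.0784
d((17, -26), (19, 2)) = 28.0713
d((17, -26), (0, -6)) = 26.2488
d((17, -26), (6, -12)) = 17.8045
d((-9, -16), (-30, -6)) = 23.2594
d((-9, -16), (19, 2)) = 33.2866
d((-9, -16), (0, -6)) = 13.4536
d((-9, -16), (6, -12)) = 15.5242
d((-30, -6), (19, 2)) = 49.6488
d((-30, -6), (0, -6)) = 30.0
d((-30, -6), (6, -12)) = 36.4966
d((19, 2), (0, -6)) = 20.6155
d((19, 2), (6, -12)) = 19.105
d((0, -6), (6, -12)) = 8.4853

Closest pair: (8, -16) and (6, -12) with distance 4.4721

The closest pair is (8, -16) and (6, -12) with Euclidean distance 4.4721. For 7 points, brute-force pairwise comparison is shown above. For large n, the divide-and-conquer algorithm (sort by x, recurse on halves, check the dividing strip) achieves O(n log n).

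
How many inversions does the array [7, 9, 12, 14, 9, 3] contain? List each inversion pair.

Finding inversions in [7, 9, 12, 14, 9, 3]:

(0, 5): arr[0]=7 > arr[5]=3
(1, 5): arr[1]=9 > arr[5]=3
(2, 4): arr[2]=12 > arr[4]=9
(2, 5): arr[2]=12 > arr[5]=3
(3, 4): arr[3]=14 > arr[4]=9
(3, 5): arr[3]=14 > arr[5]=3
(4, 5): arr[4]=9 > arr[5]=3

Total inversions: 7

The array has 7 inversion(s): (0,5), (1,5), (2,4), (2,5), (3,4), (3,5), (4,5). Each pair (i,j) satisfies i < j and arr[i] > arr[j].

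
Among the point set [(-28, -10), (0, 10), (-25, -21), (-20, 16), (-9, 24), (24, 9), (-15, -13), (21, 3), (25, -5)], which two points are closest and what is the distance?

Computing all pairwise distances among 9 points:

d((-28, -10), (0, 10)) = 34.4093
d((-28, -10), (-25, -21)) = 11.4018
d((-28, -10), (-20, 16)) = 27.2029
d((-28, -10), (-9, 24)) = 38.9487
d((-28, -10), (24, 9)) = 55.3624
d((-28, -10), (-15, -13)) = 13.3417
d((-28, -10), (21, 3)) = 50.6952
d((-28, -10), (25, -5)) = 53.2353
d((0, 10), (-25, -21)) = 39.8246
d((0, 10), (-20, 16)) = 20.8806
d((0, 10), (-9, 24)) = 16.6433
d((0, 10), (24, 9)) = 24.0208
d((0, 10), (-15, -13)) = 27.4591
d((0, 10), (21, 3)) = 22.1359
d((0, 10), (25, -5)) = 29.1548
d((-25, -21), (-20, 16)) = 37.3363
d((-25, -21), (-9, 24)) = 47.7598
d((-25, -21), (24, 9)) = 57.4543
d((-25, -21), (-15, -13)) = 12.8062
d((-25, -21), (21, 3)) = 51.8845
d((-25, -21), (25, -5)) = 52.4976
d((-20, 16), (-9, 24)) = 13.6015
d((-20, 16), (24, 9)) = 44.5533
d((-20, 16), (-15, -13)) = 29.4279
d((-20, 16), (21, 3)) = 43.0116
d((-20, 16), (25, -5)) = 49.6588
d((-9, 24), (24, 9)) = 36.2491
d((-9, 24), (-15, -13)) = 37.4833
d((-9, 24), (21, 3)) = 36.6197
d((-9, 24), (25, -5)) = 44.6878
d((24, 9), (-15, -13)) = 44.7772
d((24, 9), (21, 3)) = 6.7082 <-- minimum
d((24, 9), (25, -5)) = 14.0357
d((-15, -13), (21, 3)) = 39.3954
d((-15, -13), (25, -5)) = 40.7922
d((21, 3), (25, -5)) = 8.9443

Closest pair: (24, 9) and (21, 3) with distance 6.7082

The closest pair is (24, 9) and (21, 3) with Euclidean distance 6.7082. For 9 points, brute-force pairwise comparison is shown above. For large n, the divide-and-conquer algorithm (sort by x, recurse on halves, check the dividing strip) achieves O(n log n).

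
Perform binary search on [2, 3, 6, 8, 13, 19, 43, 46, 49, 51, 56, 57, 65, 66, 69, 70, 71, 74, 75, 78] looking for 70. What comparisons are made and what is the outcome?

Binary search for 70 in [2, 3, 6, 8, 13, 19, 43, 46, 49, 51, 56, 57, 65, 66, 69, 70, 71, 74, 75, 78]:

lo=0, hi=19, mid=9, arr[mid]=51 -> 51 < 70, search right half
lo=10, hi=19, mid=14, arr[mid]=69 -> 69 < 70, search right half
lo=15, hi=19, mid=17, arr[mid]=74 -> 74 > 70, search left half
lo=15, hi=16, mid=15, arr[mid]=70 -> Found target at index 15!

Binary search finds 70 at index 15 after 4 comparisons. The search repeatedly halves the search space by comparing with the middle element.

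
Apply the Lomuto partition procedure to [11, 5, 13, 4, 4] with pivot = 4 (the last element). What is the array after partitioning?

Lomuto partition with pivot = 4:

Initial array: [11, 5, 13, 4, 4]

arr[0]=11 > 4: no swap
arr[1]=5 > 4: no swap
arr[2]=13 > 4: no swap
arr[3]=4 <= 4: swap with position 0, array becomes [4, 5, 13, 11, 4]

Place pivot at position 1: [4, 4, 13, 11, 5]
Pivot position: 1

After partitioning with pivot 4, the array becomes [4, 4, 13, 11, 5]. The pivot is placed at index 1. All elements to the left of the pivot are <= 4, and all elements to the right are > 4.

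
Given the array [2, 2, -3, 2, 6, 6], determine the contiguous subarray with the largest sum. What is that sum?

Using Kadane's algorithm on [2, 2, -3, 2, 6, 6]:

Scanning through the array:
Position 1 (value 2): max_ending_here = 4, max_so_far = 4
Position 2 (value -3): max_ending_here = 1, max_so_far = 4
Position 3 (value 2): max_ending_here = 3, max_so_far = 4
Position 4 (value 6): max_ending_here = 9, max_so_far = 9
Position 5 (value 6): max_ending_here = 15, max_so_far = 15

Maximum subarray: [2, 2, -3, 2, 6, 6]
Maximum sum: 15

The maximum subarray is [2, 2, -3, 2, 6, 6] with sum 15. This subarray runs from index 0 to index 5.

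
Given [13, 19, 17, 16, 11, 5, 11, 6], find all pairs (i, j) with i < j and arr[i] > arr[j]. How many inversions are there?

Finding inversions in [13, 19, 17, 16, 11, 5, 11, 6]:

(0, 4): arr[0]=13 > arr[4]=11
(0, 5): arr[0]=13 > arr[5]=5
(0, 6): arr[0]=13 > arr[6]=11
(0, 7): arr[0]=13 > arr[7]=6
(1, 2): arr[1]=19 > arr[2]=17
(1, 3): arr[1]=19 > arr[3]=16
(1, 4): arr[1]=19 > arr[4]=11
(1, 5): arr[1]=19 > arr[5]=5
(1, 6): arr[1]=19 > arr[6]=11
(1, 7): arr[1]=19 > arr[7]=6
(2, 3): arr[2]=17 > arr[3]=16
(2, 4): arr[2]=17 > arr[4]=11
(2, 5): arr[2]=17 > arr[5]=5
(2, 6): arr[2]=17 > arr[6]=11
(2, 7): arr[2]=17 > arr[7]=6
(3, 4): arr[3]=16 > arr[4]=11
(3, 5): arr[3]=16 > arr[5]=5
(3, 6): arr[3]=16 > arr[6]=11
(3, 7): arr[3]=16 > arr[7]=6
(4, 5): arr[4]=11 > arr[5]=5
(4, 7): arr[4]=11 > arr[7]=6
(6, 7): arr[6]=11 > arr[7]=6

Total inversions: 22

The array has 22 inversion(s): (0,4), (0,5), (0,6), (0,7), (1,2), (1,3), (1,4), (1,5), (1,6), (1,7), (2,3), (2,4), (2,5), (2,6), (2,7), (3,4), (3,5), (3,6), (3,7), (4,5), (4,7), (6,7). Each pair (i,j) satisfies i < j and arr[i] > arr[j].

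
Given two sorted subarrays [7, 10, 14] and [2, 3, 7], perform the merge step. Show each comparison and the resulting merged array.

Merging process:

Compare 7 vs 2: take 2 from right. Merged: [2]
Compare 7 vs 3: take 3 from right. Merged: [2, 3]
Compare 7 vs 7: take 7 from left. Merged: [2, 3, 7]
Compare 10 vs 7: take 7 from right. Merged: [2, 3, 7, 7]
Append remaining from left: [10, 14]. Merged: [2, 3, 7, 7, 10, 14]

Final merged array: [2, 3, 7, 7, 10, 14]
Total comparisons: 4

The merged array is [2, 3, 7, 7, 10, 14], requiring 4 comparisons. The merge step runs in O(n) time where n is the total number of elements.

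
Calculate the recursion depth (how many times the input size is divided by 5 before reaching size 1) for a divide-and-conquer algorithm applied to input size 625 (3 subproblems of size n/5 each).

For divide and conquer with division factor 5:

Problem sizes at each level:
Level 0: 625
Level 1: 125
Level 2: 25
Level 3: 5
Level 4: 1

The root is level 0 and the size-1 base case is level 4 (the tree spans levels 0 through 4, i.e. 5 levels counting the root), so the depth is the number of divisions: log_5(625) = 4

The recursion tree depth is log_5(625) = 4. At each level, the problem size is divided by 5, so it takes 4 divisions to reduce to a base case of size 1. The algorithm makes 3 recursive calls at each level.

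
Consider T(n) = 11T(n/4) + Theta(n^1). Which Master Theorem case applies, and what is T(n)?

Master Theorem for T(n) = 11T(n/4) + O(n^1):

a = 11, b = 4, c = 1
log_b(a) = log_4(11) = 1.7297

Case 1: c = 1 < log_4(11) = 1.7297
T(n) = O(n^(log_4 11))

For T(n) = 11T(n/4) + O(n^1): log_4(11) = 1.7297. This is Case 1 of the Master Theorem (c < log_b(a), work dominated by leaves), giving O(n^(log_4 11)).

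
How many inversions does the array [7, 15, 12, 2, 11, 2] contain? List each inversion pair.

Finding inversions in [7, 15, 12, 2, 11, 2]:

(0, 3): arr[0]=7 > arr[3]=2
(0, 5): arr[0]=7 > arr[5]=2
(1, 2): arr[1]=15 > arr[2]=12
(1, 3): arr[1]=15 > arr[3]=2
(1, 4): arr[1]=15 > arr[4]=11
(1, 5): arr[1]=15 > arr[5]=2
(2, 3): arr[2]=12 > arr[3]=2
(2, 4): arr[2]=12 > arr[4]=11
(2, 5): arr[2]=12 > arr[5]=2
(4, 5): arr[4]=11 > arr[5]=2

Total inversions: 10

The array has 10 inversion(s): (0,3), (0,5), (1,2), (1,3), (1,4), (1,5), (2,3), (2,4), (2,5), (4,5). Each pair (i,j) satisfies i < j and arr[i] > arr[j].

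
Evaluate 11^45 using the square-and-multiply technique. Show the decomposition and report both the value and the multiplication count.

Computing 11^45 by squaring (build up from 11^1; each line after the first costs one multiplication):

11^1 = 11
11^2 = (11^1)^2 = 11^2 = 121
11^4 = (11^2)^2 = 121^2 = 14641
11^5 = 11 * 11^4 = 11 * 14641 = 161051
11^10 = (11^5)^2 = 161051^2 = 25937424601
11^11 = 11 * 11^10 = 11 * 25937424601 = 285311670611
11^22 = (11^11)^2 = 285311670611^2 = 81402749386839761113321
11^44 = (11^22)^2 = 81402749386839761113321^2 = 6626407607736641103900260617069258125403649041
11^45 = 11 * 11^44 = 11 * 6626407607736641103900260617069258125403649041 = 72890483685103052142902866787761839379440139451

Result: 72890483685103052142902866787761839379440139451
Multiplications needed: 8 (8 lines after 11^1)

11^45 = 72890483685103052142902866787761839379440139451. Using exponentiation by squaring, this requires 8 multiplications. The key idea: if the exponent is even, square the half-power; if odd, multiply by the base once.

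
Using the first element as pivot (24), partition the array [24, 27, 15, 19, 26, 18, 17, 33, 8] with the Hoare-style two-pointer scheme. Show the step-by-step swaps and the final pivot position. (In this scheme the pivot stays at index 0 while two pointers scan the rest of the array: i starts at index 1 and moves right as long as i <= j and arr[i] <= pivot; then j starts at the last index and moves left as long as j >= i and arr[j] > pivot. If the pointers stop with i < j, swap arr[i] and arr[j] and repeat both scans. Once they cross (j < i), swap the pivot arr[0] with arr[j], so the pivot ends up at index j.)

Hoare-style two-pointer partition with pivot = 24:

Initial array: [24, 27, 15, 19, 26, 18, 17, 33, 8]

Pointers start at i = 1, j = 8.
i stops at index 1 (arr[1]=27 > 24), j stops at index 8 (arr[8]=8 <= 24): swap arr[1] and arr[8], array becomes [24, 8, 15, 19, 26, 18, 17, 33, 27]
i stops at index 4 (arr[4]=26 > 24), j stops at index 6 (arr[6]=17 <= 24): swap arr[4] and arr[6], array becomes [24, 8, 15, 19, 17, 18, 26, 33, 27]
i ends at 6, j ends at 5: the pointers have crossed (j < i), so scanning stops.

Swap pivot arr[0] with arr[5] to place pivot at position 5: [18, 8, 15, 19, 17, 24, 26, 33, 27]
Pivot position: 5

After partitioning with pivot 24, the array becomes [18, 8, 15, 19, 17, 24, 26, 33, 27]. The pivot is placed at index 5. All elements to the left of the pivot are <= 24, and all elements to the right are > 24.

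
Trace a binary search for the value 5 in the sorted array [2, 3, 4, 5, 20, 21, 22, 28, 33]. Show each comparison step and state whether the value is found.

Binary search for 5 in [2, 3, 4, 5, 20, 21, 22, 28, 33]:

lo=0, hi=8, mid=4, arr[mid]=20 -> 20 > 5, search left half
lo=0, hi=3, mid=1, arr[mid]=3 -> 3 < 5, search right half
lo=2, hi=3, mid=2, arr[mid]=4 -> 4 < 5, search right half
lo=3, hi=3, mid=3, arr[mid]=5 -> Found target at index 3!

Binary search finds 5 at index 3 after 4 comparisons. The search repeatedly halves the search space by comparing with the middle element.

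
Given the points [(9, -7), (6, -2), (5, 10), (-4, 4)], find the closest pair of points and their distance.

Computing all pairwise distances among 4 points:

d((9, -7), (6, -2)) = 5.831 <-- minimum
d((9, -7), (5, 10)) = 17.4642
d((9, -7), (-4, 4)) = 17.0294
d((6, -2), (5, 10)) = 12.0416
d((6, -2), (-4, 4)) = 11.6619
d((5, 10), (-4, 4)) = 10.8167

Closest pair: (9, -7) and (6, -2) with distance 5.831

The closest pair is (9, -7) and (6, -2) with Euclidean distance 5.831. For 4 points, brute-force pairwise comparison is shown above. For large n, the divide-and-conquer algorithm (sort by x, recurse on halves, check the dividing strip) achieves O(n log n).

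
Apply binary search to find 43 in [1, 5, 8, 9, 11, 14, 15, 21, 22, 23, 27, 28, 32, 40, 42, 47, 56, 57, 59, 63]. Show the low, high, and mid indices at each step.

Binary search for 43 in [1, 5, 8, 9, 11, 14, 15, 21, 22, 23, 27, 28, 32, 40, 42, 47, 56, 57, 59, 63]:

lo=0, hi=19, mid=9, arr[mid]=23 -> 23 < 43, search right half
lo=10, hi=19, mid=14, arr[mid]=42 -> 42 < 43, search right half
lo=15, hi=19, mid=17, arr[mid]=57 -> 57 > 43, search left half
lo=15, hi=16, mid=15, arr[mid]=47 -> 47 > 43, search left half
lo=15 > hi=14, target 43 not found

Binary search determines that 43 is not in the array after 4 comparisons. The search space was exhausted without finding the target.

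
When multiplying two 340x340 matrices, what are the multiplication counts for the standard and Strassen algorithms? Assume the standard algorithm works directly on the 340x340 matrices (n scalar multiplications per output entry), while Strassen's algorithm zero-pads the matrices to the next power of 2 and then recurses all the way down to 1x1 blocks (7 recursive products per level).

Matrix multiplication for 340x340 matrices:

Strassen's algorithm requires power-of-2 dimensions. Pad 340x340 to 512x512 (next power of 2).

Standard algorithm: 340^3 = 39304000 multiplications
Strassen's algorithm: 7^(log2(512)) = 7^9 = 40353607 multiplications
Difference: 39304000 - 40353607 = -1049607 (Strassen uses MORE here due to padding overhead — for small or just-over-power-of-2 n, padding can outweigh the per-level savings)

Standard: 39304000 multiplications (340^3). Strassen: 40353607 multiplications (7^9, after padding to 512x512). Strassen reduces 8 recursive multiplications to 7 at each level.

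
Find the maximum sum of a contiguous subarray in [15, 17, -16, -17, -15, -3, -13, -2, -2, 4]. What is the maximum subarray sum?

Using Kadane's algorithm on [15, 17, -16, -17, -15, -3, -13, -2, -2, 4]:

Scanning through the array:
Position 1 (value 17): max_ending_here = 32, max_so_far = 32
Position 2 (value -16): max_ending_here = 16, max_so_far = 32
Position 3 (value -17): max_ending_here = -1, max_so_far = 32
Position 4 (value -15): max_ending_here = -15, max_so_far = 32
Position 5 (value -3): max_ending_here = -3, max_so_far = 32
Position 6 (value -13): max_ending_here = -13, max_so_far = 32
Position 7 (value -2): max_ending_here = -2, max_so_far = 32
Position 8 (value -2): max_ending_here = -2, max_so_far = 32
Position 9 (value 4): max_ending_here = 4, max_so_far = 32

Maximum subarray: [15, 17]
Maximum sum: 32

The maximum subarray is [15, 17] with sum 32. This subarray runs from index 0 to index 1.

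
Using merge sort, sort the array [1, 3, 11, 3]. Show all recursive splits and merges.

Merge sort trace:

Split: [1, 3, 11, 3] -> [1, 3] and [11, 3]
  Split: [1, 3] -> [1] and [3]
  Merge: [1] + [3] -> [1, 3]
  Split: [11, 3] -> [11] and [3]
  Merge: [11] + [3] -> [3, 11]
Merge: [1, 3] + [3, 11] -> [1, 3, 3, 11]

Final sorted array: [1, 3, 3, 11]

The merge sort proceeds by recursively splitting the array and merging sorted halves.
After all merges, the sorted array is [1, 3, 3, 11].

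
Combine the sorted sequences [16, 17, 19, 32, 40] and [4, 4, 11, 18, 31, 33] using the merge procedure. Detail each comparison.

Merging process:

Compare 16 vs 4: take 4 from right. Merged: [4]
Compare 16 vs 4: take 4 from right. Merged: [4, 4]
Compare 16 vs 11: take 11 from right. Merged: [4, 4, 11]
Compare 16 vs 18: take 16 from left. Merged: [4, 4, 11, 16]
Compare 17 vs 18: take 17 from left. Merged: [4, 4, 11, 16, 17]
Compare 19 vs 18: take 18 from right. Merged: [4, 4, 11, 16, 17, 18]
Compare 19 vs 31: take 19 from left. Merged: [4, 4, 11, 16, 17, 18, 19]
Compare 32 vs 31: take 31 from right. Merged: [4, 4, 11, 16, 17, 18, 19, 31]
Compare 32 vs 33: take 32 from left. Merged: [4, 4, 11, 16, 17, 18, 19, 31, 32]
Compare 40 vs 33: take 33 from right. Merged: [4, 4, 11, 16, 17, 18, 19, 31, 32, 33]
Append remaining from left: [40]. Merged: [4, 4, 11, 16, 17, 18, 19, 31, 32, 33, 40]

Final merged array: [4, 4, 11, 16, 17, 18, 19, 31, 32, 33, 40]
Total comparisons: 10

The merged array is [4, 4, 11, 16, 17, 18, 19, 31, 32, 33, 40], requiring 10 comparisons. The merge step runs in O(n) time where n is the total number of elements.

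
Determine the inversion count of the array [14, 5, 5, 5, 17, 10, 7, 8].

Finding inversions in [14, 5, 5, 5, 17, 10, 7, 8]:

(0, 1): arr[0]=14 > arr[1]=5
(0, 2): arr[0]=14 > arr[2]=5
(0, 3): arr[0]=14 > arr[3]=5
(0, 5): arr[0]=14 > arr[5]=10
(0, 6): arr[0]=14 > arr[6]=7
(0, 7): arr[0]=14 > arr[7]=8
(4, 5): arr[4]=17 > arr[5]=10
(4, 6): arr[4]=17 > arr[6]=7
(4, 7): arr[4]=17 > arr[7]=8
(5, 6): arr[5]=10 > arr[6]=7
(5, 7): arr[5]=10 > arr[7]=8

Total inversions: 11

The array has 11 inversion(s): (0,1), (0,2), (0,3), (0,5), (0,6), (0,7), (4,5), (4,6), (4,7), (5,6), (5,7). Each pair (i,j) satisfies i < j and arr[i] > arr[j].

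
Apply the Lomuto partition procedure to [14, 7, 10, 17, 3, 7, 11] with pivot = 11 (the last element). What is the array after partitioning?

Lomuto partition with pivot = 11:

Initial array: [14, 7, 10, 17, 3, 7, 11]

arr[0]=14 > 11: no swap
arr[1]=7 <= 11: swap with position 0, array becomes [7, 14, 10, 17, 3, 7, 11]
arr[2]=10 <= 11: swap with position 1, array becomes [7, 10, 14, 17, 3, 7, 11]
arr[3]=17 > 11: no swap
arr[4]=3 <= 11: swap with position 2, array becomes [7, 10, 3, 17, 14, 7, 11]
arr[5]=7 <= 11: swap with position 3, array becomes [7, 10, 3, 7, 14, 17, 11]

Place pivot at position 4: [7, 10, 3, 7, 11, 17, 14]
Pivot position: 4

After partitioning with pivot 11, the array becomes [7, 10, 3, 7, 11, 17, 14]. The pivot is placed at index 4. All elements to the left of the pivot are <= 11, and all elements to the right are > 11.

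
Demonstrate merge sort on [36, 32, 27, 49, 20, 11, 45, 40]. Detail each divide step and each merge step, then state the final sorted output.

Merge sort trace:

Split: [36, 32, 27, 49, 20, 11, 45, 40] -> [36, 32, 27, 49] and [20, 11, 45, 40]
  Split: [36, 32, 27, 49] -> [36, 32] and [27, 49]
    Split: [36, 32] -> [36] and [32]
    Merge: [36] + [32] -> [32, 36]
    Split: [27, 49] -> [27] and [49]
    Merge: [27] + [49] -> [27, 49]
  Merge: [32, 36] + [27, 49] -> [27, 32, 36, 49]
  Split: [20, 11, 45, 40] -> [20, 11] and [45, 40]
    Split: [20, 11] -> [20] and [11]
    Merge: [20] + [11] -> [11, 20]
    Split: [45, 40] -> [45] and [40]
    Merge: [45] + [40] -> [40, 45]
  Merge: [11, 20] + [40, 45] -> [11, 20, 40, 45]
Merge: [27, 32, 36, 49] + [11, 20, 40, 45] -> [11, 20, 27, 32, 36, 40, 45, 49]

Final sorted array: [11, 20, 27, 32, 36, 40, 45, 49]

The merge sort proceeds by recursively splitting the array and merging sorted halves.
After all merges, the sorted array is [11, 20, 27, 32, 36, 40, 45, 49].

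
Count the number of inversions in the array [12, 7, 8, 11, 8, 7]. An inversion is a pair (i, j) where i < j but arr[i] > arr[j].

Finding inversions in [12, 7, 8, 11, 8, 7]:

(0, 1): arr[0]=12 > arr[1]=7
(0, 2): arr[0]=12 > arr[2]=8
(0, 3): arr[0]=12 > arr[3]=11
(0, 4): arr[0]=12 > arr[4]=8
(0, 5): arr[0]=12 > arr[5]=7
(2, 5): arr[2]=8 > arr[5]=7
(3, 4): arr[3]=11 > arr[4]=8
(3, 5): arr[3]=11 > arr[5]=7
(4, 5): arr[4]=8 > arr[5]=7

Total inversions: 9

The array has 9 inversion(s): (0,1), (0,2), (0,3), (0,4), (0,5), (2,5), (3,4), (3,5), (4,5). Each pair (i,j) satisfies i < j and arr[i] > arr[j].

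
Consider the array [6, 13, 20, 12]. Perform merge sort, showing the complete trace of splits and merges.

Merge sort trace:

Split: [6, 13, 20, 12] -> [6, 13] and [20, 12]
  Split: [6, 13] -> [6] and [13]
  Merge: [6] + [13] -> [6, 13]
  Split: [20, 12] -> [20] and [12]
  Merge: [20] + [12] -> [12, 20]
Merge: [6, 13] + [12, 20] -> [6, 12, 13, 20]

Final sorted array: [6, 12, 13, 20]

The merge sort proceeds by recursively splitting the array and merging sorted halves.
After all merges, the sorted array is [6, 12, 13, 20].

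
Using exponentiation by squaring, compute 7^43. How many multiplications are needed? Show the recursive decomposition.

Computing 7^43 by squaring (build up from 7^1; each line after the first costs one multiplication):

7^1 = 7
7^2 = (7^1)^2 = 7^2 = 49
7^4 = (7^2)^2 = 49^2 = 2401
7^5 = 7 * 7^4 = 7 * 2401 = 16807
7^10 = (7^5)^2 = 16807^2 = 282475249
7^20 = (7^10)^2 = 282475249^2 = 79792266297612001
7^21 = 7 * 7^20 = 7 * 79792266297612001 = 558545864083284007
7^42 = (7^21)^2 = 558545864083284007^2 = 311973482284542371301330321821976049
7^43 = 7 * 7^42 = 7 * 311973482284542371301330321821976049 = 2183814375991796599109312252753832343

Result: 2183814375991796599109312252753832343
Multiplications needed: 8 (8 lines after 7^1)

7^43 = 2183814375991796599109312252753832343. Using exponentiation by squaring, this requires 8 multiplications. The key idea: if the exponent is even, square the half-power; if odd, multiply by the base once.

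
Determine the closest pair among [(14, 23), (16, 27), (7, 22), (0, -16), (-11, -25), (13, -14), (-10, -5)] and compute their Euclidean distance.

Computing all pairwise distances among 7 points:

d((14, 23), (16, 27)) = 4.4721 <-- minimum
d((14, 23), (7, 22)) = 7.0711
d((14, 23), (0, -16)) = 41.4367
d((14, 23), (-11, -25)) = 54.1202
d((14, 23), (13, -14)) = 37.0135
d((14, 23), (-10, -5)) = 36.8782
d((16, 27), (7, 22)) = 10.2956
d((16, 27), (0, -16)) = 45.8803
d((16, 27), (-11, -25)) = 58.5918
d((16, 27), (13, -14)) = 41.1096
d((16, 27), (-10, -5)) = 41.2311
d((7, 22), (0, -16)) = 38.6394
d((7, 22), (-11, -25)) = 50.3289
d((7, 22), (13, -14)) = 36.4966
d((7, 22), (-10, -5)) = 31.9061
d((0, -16), (-11, -25)) = 14.2127
d((0, -16), (13, -14)) = 13.1529
d((0, -16), (-10, -5)) = 14.8661
d((-11, -25), (13, -14)) = 26.4008
d((-11, -25), (-10, -5)) = 20.025
d((13, -14), (-10, -5)) = 24.6982

Closest pair: (14, 23) and (16, 27) with distance 4.4721

The closest pair is (14, 23) and (16, 27) with Euclidean distance 4.4721. For 7 points, brute-force pairwise comparison is shown above. For large n, the divide-and-conquer algorithm (sort by x, recurse on halves, check the dividing strip) achieves O(n log n).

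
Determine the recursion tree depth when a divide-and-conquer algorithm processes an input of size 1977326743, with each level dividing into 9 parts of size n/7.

For divide and conquer with division factor 7:

Problem sizes at each level:
Level 0: 1977326743
Level 1: 282475249
Level 2: 40353607
Level 3: 5764801
Level 4: 823543
Level 5: 117649
Level 6: 16807
Level 7: 2401
Level 8: 343
Level 9: 49
Level 10: 7
Level 11: 1

The root is level 0 and the size-1 base case is level 11 (the tree spans levels 0 through 11, i.e. 12 levels counting the root), so the depth is the number of divisions: log_7(1977326743) = 11

The recursion tree depth is log_7(1977326743) = 11. At each level, the problem size is divided by 7, so it takes 11 divisions to reduce to a base case of size 1. The algorithm makes 9 recursive calls at each level.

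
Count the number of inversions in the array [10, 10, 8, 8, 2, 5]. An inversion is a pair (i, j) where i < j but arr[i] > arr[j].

Finding inversions in [10, 10, 8, 8, 2, 5]:

(0, 2): arr[0]=10 > arr[2]=8
(0, 3): arr[0]=10 > arr[3]=8
(0, 4): arr[0]=10 > arr[4]=2
(0, 5): arr[0]=10 > arr[5]=5
(1, 2): arr[1]=10 > arr[2]=8
(1, 3): arr[1]=10 > arr[3]=8
(1, 4): arr[1]=10 > arr[4]=2
(1, 5): arr[1]=10 > arr[5]=5
(2, 4): arr[2]=8 > arr[4]=2
(2, 5): arr[2]=8 > arr[5]=5
(3, 4): arr[3]=8 > arr[4]=2
(3, 5): arr[3]=8 > arr[5]=5

Total inversions: 12

The array has 12 inversion(s): (0,2), (0,3), (0,4), (0,5), (1,2), (1,3), (1,4), (1,5), (2,4), (2,5), (3,4), (3,5). Each pair (i,j) satisfies i < j and arr[i] > arr[j].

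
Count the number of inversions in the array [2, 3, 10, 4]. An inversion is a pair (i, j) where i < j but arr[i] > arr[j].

Finding inversions in [2, 3, 10, 4]:

(2, 3): arr[2]=10 > arr[3]=4

Total inversions: 1

The array has 1 inversion(s): (2,3). Each pair (i,j) satisfies i < j and arr[i] > arr[j].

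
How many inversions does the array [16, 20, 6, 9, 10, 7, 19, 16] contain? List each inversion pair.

Finding inversions in [16, 20, 6, 9, 10, 7, 19, 16]:

(0, 2): arr[0]=16 > arr[2]=6
(0, 3): arr[0]=16 > arr[3]=9
(0, 4): arr[0]=16 > arr[4]=10
(0, 5): arr[0]=16 > arr[5]=7
(1, 2): arr[1]=20 > arr[2]=6
(1, 3): arr[1]=20 > arr[3]=9
(1, 4): arr[1]=20 > arr[4]=10
(1, 5): arr[1]=20 > arr[5]=7
(1, 6): arr[1]=20 > arr[6]=19
(1, 7): arr[1]=20 > arr[7]=16
(3, 5): arr[3]=9 > arr[5]=7
(4, 5): arr[4]=10 > arr[5]=7
(6, 7): arr[6]=19 > arr[7]=16

Total inversions: 13

The array has 13 inversion(s): (0,2), (0,3), (0,4), (0,5), (1,2), (1,3), (1,4), (1,5), (1,6), (1,7), (3,5), (4,5), (6,7). Each pair (i,j) satisfies i < j and arr[i] > arr[j].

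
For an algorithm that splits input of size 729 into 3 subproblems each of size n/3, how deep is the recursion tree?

For divide and conquer with division factor 3:

Problem sizes at each level:
Level 0: 729
Level 1: 243
Level 2: 81
Level 3: 27
Level 4: 9
Level 5: 3
Level 6: 1

The root is level 0 and the size-1 base case is level 6 (the tree spans levels 0 through 6, i.e. 7 levels counting the root), so the depth is the number of divisions: log_3(729) = 6

The recursion tree depth is log_3(729) = 6. At each level, the problem size is divided by 3, so it takes 6 divisions to reduce to a base case of size 1. The algorithm makes 3 recursive calls at each level.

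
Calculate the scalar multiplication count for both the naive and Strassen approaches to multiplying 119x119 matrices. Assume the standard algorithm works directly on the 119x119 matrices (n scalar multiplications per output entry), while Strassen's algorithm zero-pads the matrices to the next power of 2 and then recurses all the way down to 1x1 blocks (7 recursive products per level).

Matrix multiplication for 119x119 matrices:

Strassen's algorithm requires power-of-2 dimensions. Pad 119x119 to 128x128 (next power of 2).

Standard algorithm: 119^3 = 1685159 multiplications
Strassen's algorithm: 7^(log2(128)) = 7^7 = 823543 multiplications
Savings: 1685159 - 823543 = 861616 multiplications

Standard: 1685159 multiplications (119^3). Strassen: 823543 multiplications (7^7, after padding to 128x128). Strassen reduces 8 recursive multiplications to 7 at each level.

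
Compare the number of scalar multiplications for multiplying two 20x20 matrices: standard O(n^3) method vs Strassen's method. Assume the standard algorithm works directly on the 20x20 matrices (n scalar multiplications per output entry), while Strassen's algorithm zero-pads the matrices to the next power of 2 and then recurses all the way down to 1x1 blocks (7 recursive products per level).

Matrix multiplication for 20x20 matrices:

Strassen's algorithm requires power-of-2 dimensions. Pad 20x20 to 32x32 (next power of 2).

Standard algorithm: 20^3 = 8000 multiplications
Strassen's algorithm: 7^(log2(32)) = 7^5 = 16807 multiplications
Difference: 8000 - 16807 = -8807 (Strassen uses MORE here due to padding overhead — for small or just-over-power-of-2 n, padding can outweigh the per-level savings)

Standard: 8000 multiplications (20^3). Strassen: 16807 multiplications (7^5, after padding to 32x32). Strassen reduces 8 recursive multiplications to 7 at each level.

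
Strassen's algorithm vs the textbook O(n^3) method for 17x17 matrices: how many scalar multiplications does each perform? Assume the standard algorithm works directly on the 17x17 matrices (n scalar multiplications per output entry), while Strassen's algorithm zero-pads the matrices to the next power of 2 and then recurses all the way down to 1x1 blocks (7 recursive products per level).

Matrix multiplication for 17x17 matrices:

Strassen's algorithm requires power-of-2 dimensions. Pad 17x17 to 32x32 (next power of 2).

Standard algorithm: 17^3 = 4913 multiplications
Strassen's algorithm: 7^(log2(32)) = 7^5 = 16807 multiplications
Difference: 4913 - 16807 = -11894 (Strassen uses MORE here due to padding overhead — for small or just-over-power-of-2 n, padding can outweigh the per-level savings)

Standard: 4913 multiplications (17^3). Strassen: 16807 multiplications (7^5, after padding to 32x32). Strassen reduces 8 recursive multiplications to 7 at each level.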